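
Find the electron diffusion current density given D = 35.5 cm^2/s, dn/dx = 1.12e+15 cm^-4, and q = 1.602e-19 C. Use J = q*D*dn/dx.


Step 1: J = q * D * (dn/dx)
Step 2: J = 1.602e-19 * 35.5 * 1.12e+15
Step 3: J = 6.37e-03 A/cm^2

6.37e-03


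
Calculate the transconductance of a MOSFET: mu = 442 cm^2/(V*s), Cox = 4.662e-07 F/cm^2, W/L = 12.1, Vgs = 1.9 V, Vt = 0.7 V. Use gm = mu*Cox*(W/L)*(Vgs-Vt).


Step 1: Vov = Vgs - Vt = 1.9 - 0.7 = 1.2 V
Step 2: gm = mu * Cox * (W/L) * Vov
Step 3: gm = 442 * 4.662e-07 * 12.1 * 1.2 = 2.99e-03 S

2.99e-03


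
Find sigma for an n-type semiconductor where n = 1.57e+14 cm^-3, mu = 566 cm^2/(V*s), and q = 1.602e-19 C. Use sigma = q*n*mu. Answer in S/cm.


Step 1: sigma = q * n * mu
Step 2: sigma = 1.602e-19 * 1.57e+14 * 566
Step 3: sigma = 1.424e-02 S/cm

1.424e-02


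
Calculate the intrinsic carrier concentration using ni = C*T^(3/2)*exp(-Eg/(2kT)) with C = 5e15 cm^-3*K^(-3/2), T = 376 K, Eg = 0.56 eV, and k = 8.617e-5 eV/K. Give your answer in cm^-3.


Step 1: Compute kT = 8.617e-5 * 376 = 0.03239992 eV
Step 2: Exponent = -Eg/(2kT) = -0.56/(2*0.03239992) = -8.64200
Step 3: T^(3/2) = 376^1.5 = 7290.91
Step 4: ni = 5e15 * 7290.91 * exp(-8.64200) = 6.44e+15 cm^-3

6.44e+15


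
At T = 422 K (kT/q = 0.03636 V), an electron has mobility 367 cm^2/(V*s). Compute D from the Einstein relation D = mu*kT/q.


Step 1: D = mu * (kT/q)
Step 2: D = 367 * 0.03636
Step 3: D = 13.34 cm^2/s

13.34


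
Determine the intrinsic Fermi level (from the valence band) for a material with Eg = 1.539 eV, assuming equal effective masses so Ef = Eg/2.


Step 1: For an intrinsic semiconductor, the Fermi level sits at midgap.
Step 2: Ef = Eg / 2 = 1.539 / 2 = 0.7695 eV

0.7695


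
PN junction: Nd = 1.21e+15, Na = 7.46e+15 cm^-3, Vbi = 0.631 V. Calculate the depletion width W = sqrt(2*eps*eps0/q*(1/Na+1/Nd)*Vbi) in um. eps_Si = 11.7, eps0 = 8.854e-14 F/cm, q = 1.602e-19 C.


Step 1: 1/Na + 1/Nd = 1/7.46e+15 + 1/1.21e+15 = 9.60495e-16
Step 2: 2*eps*eps0/q = 2*11.7*8.854e-14/1.602e-19 = 1.293281e+07
Step 3: W^2 = 1.293281e+07 * 9.60495e-16 * 0.631 = 7.83822e-09
Step 4: W = sqrt(7.83822e-09) = 8.853e-05 cm = 0.8853 um

0.8853


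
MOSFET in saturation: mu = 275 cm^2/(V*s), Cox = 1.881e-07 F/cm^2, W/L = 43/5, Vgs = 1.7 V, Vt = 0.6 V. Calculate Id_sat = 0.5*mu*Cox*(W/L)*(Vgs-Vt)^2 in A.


Step 1: Overdrive voltage Vov = Vgs - Vt = 1.7 - 0.6 = 1.1 V
Step 2: W/L = 43/5 = 8.6
Step 3: Id = 0.5 * 275 * 1.881e-07 * 8.6 * 1.1^2
Step 4: Id = 2.69e-04 A

2.69e-04


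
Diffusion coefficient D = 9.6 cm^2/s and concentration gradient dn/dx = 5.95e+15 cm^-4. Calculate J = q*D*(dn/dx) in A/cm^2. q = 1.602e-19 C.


Step 1: J = q * D * (dn/dx)
Step 2: J = 1.602e-19 * 9.6 * 5.95e+15
Step 3: J = 9.15e-03 A/cm^2

9.15e-03


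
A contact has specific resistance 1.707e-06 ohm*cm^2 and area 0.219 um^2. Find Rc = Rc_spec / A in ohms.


Step 1: Convert area to cm^2: 0.219 um^2 = 2.1900e-09 cm^2
Step 2: Rc = Rc_spec / A = 1.707e-06 / 2.1900e-09
Step 3: Rc = 7.79e+02 ohms

7.79e+02


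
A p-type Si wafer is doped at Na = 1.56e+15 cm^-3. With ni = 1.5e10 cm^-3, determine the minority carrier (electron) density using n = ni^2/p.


Step 1: Majority hole concentration p ≈ Na = 1.56e+15 cm^-3
Step 2: n = ni^2 / Na = (1.5e10)^2 / 1.56e+15
Step 3: n = 1.44e+05 cm^-3

1.44e+05


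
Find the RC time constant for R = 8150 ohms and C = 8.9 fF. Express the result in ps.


Step 1: tau = R * C
Step 2: tau = 8150 * 8.9 fF = 8150 * 8.9e-15 F
Step 3: tau = 7.2535e-11 s = 72.535 ps

72.535


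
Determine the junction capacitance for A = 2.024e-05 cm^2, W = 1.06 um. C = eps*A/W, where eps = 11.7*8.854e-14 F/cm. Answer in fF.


Step 1: eps_Si = 11.7 * 8.854e-14 = 1.035918e-12 F/cm
Step 2: W in cm = 1.06 * 1e-4 = 1.06e-04 cm
Step 3: C = 1.035918e-12 * 2.024e-05 / 1.06e-04 = 1.978017e-13 F
Step 4: C = 197.8 fF

197.8


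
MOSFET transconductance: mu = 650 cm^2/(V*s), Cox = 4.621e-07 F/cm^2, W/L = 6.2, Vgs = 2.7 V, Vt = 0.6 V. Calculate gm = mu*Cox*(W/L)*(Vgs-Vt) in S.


Step 1: Vov = Vgs - Vt = 2.7 - 0.6 = 2.1 V
Step 2: gm = mu * Cox * (W/L) * Vov
Step 3: gm = 650 * 4.621e-07 * 6.2 * 2.1 = 3.91e-03 S

3.91e-03


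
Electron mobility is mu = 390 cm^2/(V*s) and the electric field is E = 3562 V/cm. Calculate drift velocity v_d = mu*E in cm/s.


Step 1: v_d = mu * E
Step 2: v_d = 390 * 3562 = 1389180
Step 3: v_d = 1.39e+06 cm/s

1.39e+06


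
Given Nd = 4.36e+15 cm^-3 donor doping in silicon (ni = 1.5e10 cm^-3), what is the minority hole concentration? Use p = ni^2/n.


Step 1: Since Nd >> ni, n ≈ Nd = 4.36e+15 cm^-3
Step 2: p = ni^2 / n = (1.5e10)^2 / 4.36e+15
Step 3: p = 2.25e20 / 4.36e+15 = 5.16e+04 cm^-3

5.16e+04


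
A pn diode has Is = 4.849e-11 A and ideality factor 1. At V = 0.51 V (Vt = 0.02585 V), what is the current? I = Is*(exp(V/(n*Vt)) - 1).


Step 1: V/(n*Vt) = 0.51/(1*0.02585) = 19.7292
Step 2: exp(19.7292) = 3.7007e+08
Step 3: I = 4.849e-11 * (3.7007e+08 - 1) = 1.79e-02 A

1.79e-02


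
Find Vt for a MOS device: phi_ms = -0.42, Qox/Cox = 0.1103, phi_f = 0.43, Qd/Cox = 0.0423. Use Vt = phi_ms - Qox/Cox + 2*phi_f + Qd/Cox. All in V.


Step 1: Vt = phi_ms - Qox/Cox + 2*phi_f + Qd/Cox
Step 2: Vt = -0.42 - 0.1103 + 2*0.43 + 0.0423
Step 3: Vt = -0.42 - 0.1103 + 0.86 + 0.0423
Step 4: Vt = 0.372 V

0.372


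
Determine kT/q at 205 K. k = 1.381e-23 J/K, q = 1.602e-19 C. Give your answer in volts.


Step 1: kT = 1.381e-23 * 205 = 2.83105e-21 J
Step 2: Vt = kT/q = 2.83105e-21 / 1.602e-19
Step 3: Vt = 0.01767 V

0.01767


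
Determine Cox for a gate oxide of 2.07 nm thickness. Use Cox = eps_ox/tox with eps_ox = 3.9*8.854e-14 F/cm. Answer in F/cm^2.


Step 1: eps_ox = 3.9 * 8.854e-14 = 3.45306e-13 F/cm
Step 2: tox in cm = 2.07 nm * 1e-7 = 2.0700e-07 cm
Step 3: Cox = 3.45306e-13 / 2.0700e-07 = 1.67e-06 F/cm^2

1.67e-06


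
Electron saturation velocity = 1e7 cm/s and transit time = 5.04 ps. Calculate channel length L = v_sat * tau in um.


Step 1: tau in seconds = 5.04 ps * 1e-12 = 5.0400e-12 s
Step 2: L = v_sat * tau = 1e7 * 5.0400e-12 = 5.0400e-05 cm
Step 3: L in um = 5.0400e-05 * 1e4 = 0.504 um

0.504


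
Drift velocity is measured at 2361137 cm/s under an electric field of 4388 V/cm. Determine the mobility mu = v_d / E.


Step 1: mu = v_d / E
Step 2: mu = 2361137 / 4388
Step 3: mu = 538.09 cm^2/(V*s)

538.09


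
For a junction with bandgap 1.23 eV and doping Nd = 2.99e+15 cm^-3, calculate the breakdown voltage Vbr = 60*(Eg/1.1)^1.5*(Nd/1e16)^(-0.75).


Step 1: Eg/1.1 = 1.23/1.1 = 1.118182
Step 2: (Eg/1.1)^1.5 = 1.118182^1.5 = 1.182412
Step 3: (Nd/1e16)^(-0.75) = (0.299)^(-0.75) = 2.473128
Step 4: Vbr = 60 * 1.182412 * 2.473128 = 175.5 V

175.5


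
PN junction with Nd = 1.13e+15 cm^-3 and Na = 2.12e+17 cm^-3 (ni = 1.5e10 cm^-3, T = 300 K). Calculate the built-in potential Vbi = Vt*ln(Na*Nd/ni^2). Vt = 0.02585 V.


Step 1: Compute Na*Nd/ni^2 = 2.12e+17 * 1.13e+15 / (1.5e10)^2 = 1.0647e+12
Step 2: ln(1.0647e+12) = 27.6937
Step 3: Vbi = 0.02585 * 27.6937 = 0.716 V

0.716


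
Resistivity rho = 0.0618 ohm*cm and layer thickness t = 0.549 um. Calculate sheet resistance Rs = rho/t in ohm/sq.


Step 1: Convert thickness to cm: t = 0.549 um = 5.4900e-05 cm
Step 2: Rs = rho / t = 0.0618 / 5.4900e-05
Step 3: Rs = 1125.7 ohm/sq

1125.7


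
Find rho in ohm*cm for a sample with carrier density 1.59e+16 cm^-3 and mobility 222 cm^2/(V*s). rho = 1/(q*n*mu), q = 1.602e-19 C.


Step 1: sigma = q * n * mu = 1.602e-19 * 1.59e+16 * 222 = 5.65474e-01 S/cm
Step 2: rho = 1 / sigma = 1 / 5.65474e-01 = 1.768 ohm*cm

1.768


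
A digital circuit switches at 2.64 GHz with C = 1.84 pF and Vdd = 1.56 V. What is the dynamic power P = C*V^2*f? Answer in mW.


Step 1: V^2 = 1.56^2 = 2.4336 V^2
Step 2: P = C*V^2*f = 1.84e-12 F * 2.4336 * 2.64e9 Hz
Step 3: P = 1.182145536e-02 W
Step 4: P = 11.821 mW

11.821


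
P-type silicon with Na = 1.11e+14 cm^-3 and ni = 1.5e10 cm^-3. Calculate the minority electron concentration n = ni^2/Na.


Step 1: Majority hole concentration p ≈ Na = 1.11e+14 cm^-3
Step 2: n = ni^2 / Na = (1.5e10)^2 / 1.11e+14
Step 3: n = 2.03e+06 cm^-3

2.03e+06


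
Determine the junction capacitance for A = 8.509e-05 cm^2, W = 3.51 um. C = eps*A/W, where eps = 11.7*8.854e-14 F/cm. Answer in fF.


Step 1: eps_Si = 11.7 * 8.854e-14 = 1.035918e-12 F/cm
Step 2: W in cm = 3.51 * 1e-4 = 3.51e-04 cm
Step 3: C = 1.035918e-12 * 8.509e-05 / 3.51e-04 = 2.511290e-13 F
Step 4: C = 251.13 fF

251.13


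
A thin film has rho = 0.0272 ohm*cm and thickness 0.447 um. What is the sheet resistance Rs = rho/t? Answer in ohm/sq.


Step 1: Convert thickness to cm: t = 0.447 um = 4.4700e-05 cm
Step 2: Rs = rho / t = 0.0272 / 4.4700e-05
Step 3: Rs = 608.5 ohm/sq

608.5


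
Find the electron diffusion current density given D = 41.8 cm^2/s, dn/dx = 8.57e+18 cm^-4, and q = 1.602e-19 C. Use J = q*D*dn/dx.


Step 1: J = q * D * (dn/dx)
Step 2: J = 1.602e-19 * 41.8 * 8.57e+18
Step 3: J = 5.74e+01 A/cm^2

5.74e+01


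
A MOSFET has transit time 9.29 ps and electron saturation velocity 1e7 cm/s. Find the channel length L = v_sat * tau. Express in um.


Step 1: tau in seconds = 9.29 ps * 1e-12 = 9.2900e-12 s
Step 2: L = v_sat * tau = 1e7 * 9.2900e-12 = 9.2900e-05 cm
Step 3: L in um = 9.2900e-05 * 1e4 = 0.929 um

0.929


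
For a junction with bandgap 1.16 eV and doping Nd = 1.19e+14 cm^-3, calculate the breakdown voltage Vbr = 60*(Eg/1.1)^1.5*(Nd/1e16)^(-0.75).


Step 1: Eg/1.1 = 1.16/1.1 = 1.054545
Step 2: (Eg/1.1)^1.5 = 1.054545^1.5 = 1.082923
Step 3: (Nd/1e16)^(-0.75) = (0.0119)^(-0.75) = 27.754907
Step 4: Vbr = 60 * 1.082923 * 27.754907 = 1803.4 V

1803.4


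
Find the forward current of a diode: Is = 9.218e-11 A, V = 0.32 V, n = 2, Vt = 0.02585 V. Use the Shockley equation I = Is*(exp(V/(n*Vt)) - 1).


Step 1: V/(n*Vt) = 0.32/(2*0.02585) = 6.1896
Step 2: exp(6.1896) = 4.8765e+02
Step 3: I = 9.218e-11 * (4.8765e+02 - 1) = 4.49e-08 A

4.49e-08


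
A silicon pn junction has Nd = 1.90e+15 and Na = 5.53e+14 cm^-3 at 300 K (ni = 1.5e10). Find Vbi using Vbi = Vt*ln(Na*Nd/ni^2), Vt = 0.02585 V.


Step 1: Compute Na*Nd/ni^2 = 5.53e+14 * 1.90e+15 / (1.5e10)^2 = 4.6698e+09
Step 2: ln(4.6698e+09) = 22.2644
Step 3: Vbi = 0.02585 * 22.2644 = 0.576 V

0.576


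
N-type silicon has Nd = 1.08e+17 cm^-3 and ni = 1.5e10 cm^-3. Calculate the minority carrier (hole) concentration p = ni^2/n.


Step 1: Since Nd >> ni, n ≈ Nd = 1.08e+17 cm^-3
Step 2: p = ni^2 / n = (1.5e10)^2 / 1.08e+17
Step 3: p = 2.25e20 / 1.08e+17 = 2.08e+03 cm^-3

2.08e+03


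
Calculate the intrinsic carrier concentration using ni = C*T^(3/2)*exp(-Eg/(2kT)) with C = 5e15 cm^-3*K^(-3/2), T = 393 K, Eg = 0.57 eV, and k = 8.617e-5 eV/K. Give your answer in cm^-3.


Step 1: Compute kT = 8.617e-5 * 393 = 0.03386481 eV
Step 2: Exponent = -Eg/(2kT) = -0.57/(2*0.03386481) = -8.41582
Step 3: T^(3/2) = 393^1.5 = 7790.92
Step 4: ni = 5e15 * 7790.92 * exp(-8.41582) = 8.62e+15 cm^-3

8.62e+15


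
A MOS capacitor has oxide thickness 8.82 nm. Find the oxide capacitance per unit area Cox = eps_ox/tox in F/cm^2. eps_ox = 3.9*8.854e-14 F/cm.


Step 1: eps_ox = 3.9 * 8.854e-14 = 3.45306e-13 F/cm
Step 2: tox in cm = 8.82 nm * 1e-7 = 8.8200e-07 cm
Step 3: Cox = 3.45306e-13 / 8.8200e-07 = 3.92e-07 F/cm^2

3.92e-07


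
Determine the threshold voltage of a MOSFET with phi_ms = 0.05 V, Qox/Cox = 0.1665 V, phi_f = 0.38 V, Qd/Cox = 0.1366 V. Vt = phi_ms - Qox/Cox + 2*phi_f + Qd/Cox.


Step 1: Vt = phi_ms - Qox/Cox + 2*phi_f + Qd/Cox
Step 2: Vt = 0.05 - 0.1665 + 2*0.38 + 0.1366
Step 3: Vt = 0.05 - 0.1665 + 0.76 + 0.1366
Step 4: Vt = 0.7801 V

0.7801


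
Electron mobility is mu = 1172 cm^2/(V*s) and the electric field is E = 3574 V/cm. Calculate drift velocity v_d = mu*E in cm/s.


Step 1: v_d = mu * E
Step 2: v_d = 1172 * 3574 = 4188728
Step 3: v_d = 4.19e+06 cm/s

4.19e+06


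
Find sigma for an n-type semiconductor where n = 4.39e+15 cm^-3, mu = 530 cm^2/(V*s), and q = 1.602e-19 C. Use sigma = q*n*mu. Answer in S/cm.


Step 1: sigma = q * n * mu
Step 2: sigma = 1.602e-19 * 4.39e+15 * 530
Step 3: sigma = 3.727e-01 S/cm

3.727e-01


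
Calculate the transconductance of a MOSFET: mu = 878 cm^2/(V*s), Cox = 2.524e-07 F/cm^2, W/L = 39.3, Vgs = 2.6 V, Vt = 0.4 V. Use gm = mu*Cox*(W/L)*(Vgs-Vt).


Step 1: Vov = Vgs - Vt = 2.6 - 0.4 = 2.2 V
Step 2: gm = mu * Cox * (W/L) * Vov
Step 3: gm = 878 * 2.524e-07 * 39.3 * 2.2 = 1.92e-02 S

1.92e-02


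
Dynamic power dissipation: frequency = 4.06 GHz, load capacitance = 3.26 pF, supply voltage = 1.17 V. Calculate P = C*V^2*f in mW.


Step 1: V^2 = 1.17^2 = 1.3689 V^2
Step 2: P = C*V^2*f = 3.26e-12 F * 1.3689 * 4.06e9 Hz
Step 3: P = 1.811821284e-02 W
Step 4: P = 18.118 mW

18.118


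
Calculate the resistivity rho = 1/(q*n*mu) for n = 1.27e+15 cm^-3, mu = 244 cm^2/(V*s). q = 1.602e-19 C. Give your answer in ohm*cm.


Step 1: sigma = q * n * mu = 1.602e-19 * 1.27e+15 * 244 = 4.96428e-02 S/cm
Step 2: rho = 1 / sigma = 1 / 4.96428e-02 = 20.14 ohm*cm

20.14


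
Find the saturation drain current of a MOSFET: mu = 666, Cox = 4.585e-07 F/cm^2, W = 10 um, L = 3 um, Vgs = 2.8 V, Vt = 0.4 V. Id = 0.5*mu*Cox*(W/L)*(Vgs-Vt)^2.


Step 1: Overdrive voltage Vov = Vgs - Vt = 2.8 - 0.4 = 2.4 V
Step 2: W/L = 10/3 = 3.33333
Step 3: Id = 0.5 * 666 * 4.585e-07 * 3.33333 * 2.4^2
Step 4: Id = 2.93e-03 A

2.93e-03


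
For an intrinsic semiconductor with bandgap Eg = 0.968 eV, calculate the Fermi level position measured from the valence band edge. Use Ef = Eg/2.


Step 1: For an intrinsic semiconductor, the Fermi level sits at midgap.
Step 2: Ef = Eg / 2 = 0.968 / 2 = 0.484 eV

0.484


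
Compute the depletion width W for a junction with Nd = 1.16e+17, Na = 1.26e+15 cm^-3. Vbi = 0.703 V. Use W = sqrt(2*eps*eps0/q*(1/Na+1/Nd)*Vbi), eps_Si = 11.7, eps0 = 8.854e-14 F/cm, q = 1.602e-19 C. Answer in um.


Step 1: 1/Na + 1/Nd = 1/1.26e+15 + 1/1.16e+17 = 8.02271e-16
Step 2: 2*eps*eps0/q = 2*11.7*8.854e-14/1.602e-19 = 1.293281e+07
Step 3: W^2 = 1.293281e+07 * 8.02271e-16 * 0.703 = 7.29406e-09
Step 4: W = sqrt(7.29406e-09) = 8.541e-05 cm = 0.8541 um

0.8541


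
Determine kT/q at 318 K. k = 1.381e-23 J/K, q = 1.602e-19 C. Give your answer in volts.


Step 1: kT = 1.381e-23 * 318 = 4.39158e-21 J
Step 2: Vt = kT/q = 4.39158e-21 / 1.602e-19
Step 3: Vt = 0.02741 V

0.02741


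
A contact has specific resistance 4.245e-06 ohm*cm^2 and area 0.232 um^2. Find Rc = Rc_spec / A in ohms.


Step 1: Convert area to cm^2: 0.232 um^2 = 2.3200e-09 cm^2
Step 2: Rc = Rc_spec / A = 4.245e-06 / 2.3200e-09
Step 3: Rc = 1.83e+03 ohms

1.83e+03


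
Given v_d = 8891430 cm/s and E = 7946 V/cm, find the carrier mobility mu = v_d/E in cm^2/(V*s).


Step 1: mu = v_d / E
Step 2: mu = 8891430 / 7946
Step 3: mu = 1118.98 cm^2/(V*s)

1118.98


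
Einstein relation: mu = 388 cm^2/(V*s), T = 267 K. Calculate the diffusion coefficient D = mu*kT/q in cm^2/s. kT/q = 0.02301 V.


Step 1: D = mu * (kT/q)
Step 2: D = 388 * 0.02301
Step 3: D = 8.93 cm^2/s

8.93


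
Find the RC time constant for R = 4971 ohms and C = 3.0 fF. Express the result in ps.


Step 1: tau = R * C
Step 2: tau = 4971 * 3.0 fF = 4971 * 3.0e-15 F
Step 3: tau = 1.4913e-11 s = 14.913 ps

14.913


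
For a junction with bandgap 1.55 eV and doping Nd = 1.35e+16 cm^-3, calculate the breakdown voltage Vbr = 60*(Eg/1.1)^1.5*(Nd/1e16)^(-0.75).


Step 1: Eg/1.1 = 1.55/1.1 = 1.409091
Step 2: (Eg/1.1)^1.5 = 1.409091^1.5 = 1.672663
Step 3: (Nd/1e16)^(-0.75) = (1.35)^(-0.75) = 0.798454
Step 4: Vbr = 60 * 1.672663 * 0.798454 = 80.1 V

80.1


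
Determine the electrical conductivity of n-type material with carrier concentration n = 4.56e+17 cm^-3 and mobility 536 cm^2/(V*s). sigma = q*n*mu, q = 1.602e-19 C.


Step 1: sigma = q * n * mu
Step 2: sigma = 1.602e-19 * 4.56e+17 * 536
Step 3: sigma = 3.916e+01 S/cm

3.916e+01


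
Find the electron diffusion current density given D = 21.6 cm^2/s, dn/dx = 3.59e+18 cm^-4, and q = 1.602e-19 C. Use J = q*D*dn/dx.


Step 1: J = q * D * (dn/dx)
Step 2: J = 1.602e-19 * 21.6 * 3.59e+18
Step 3: J = 1.24e+01 A/cm^2

1.24e+01


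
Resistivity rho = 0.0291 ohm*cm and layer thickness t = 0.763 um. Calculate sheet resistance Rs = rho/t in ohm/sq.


Step 1: Convert thickness to cm: t = 0.763 um = 7.6300e-05 cm
Step 2: Rs = rho / t = 0.0291 / 7.6300e-05
Step 3: Rs = 381.4 ohm/sq

381.4


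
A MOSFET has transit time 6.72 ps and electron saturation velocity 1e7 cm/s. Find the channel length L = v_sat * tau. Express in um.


Step 1: tau in seconds = 6.72 ps * 1e-12 = 6.7200e-12 s
Step 2: L = v_sat * tau = 1e7 * 6.7200e-12 = 6.7200e-05 cm
Step 3: L in um = 6.7200e-05 * 1e4 = 0.672 um

0.672


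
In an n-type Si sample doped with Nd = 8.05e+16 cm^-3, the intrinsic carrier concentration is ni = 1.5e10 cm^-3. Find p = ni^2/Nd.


Step 1: Since Nd >> ni, n ≈ Nd = 8.05e+16 cm^-3
Step 2: p = ni^2 / n = (1.5e10)^2 / 8.05e+16
Step 3: p = 2.25e20 / 8.05e+16 = 2.80e+03 cm^-3

2.80e+03


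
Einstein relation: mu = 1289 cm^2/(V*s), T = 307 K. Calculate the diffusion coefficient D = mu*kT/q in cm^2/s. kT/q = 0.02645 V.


Step 1: D = mu * (kT/q)
Step 2: D = 1289 * 0.02645
Step 3: D = 34.09 cm^2/s

34.09


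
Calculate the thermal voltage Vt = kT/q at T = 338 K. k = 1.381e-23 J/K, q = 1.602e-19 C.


Step 1: kT = 1.381e-23 * 338 = 4.66778e-21 J
Step 2: Vt = kT/q = 4.66778e-21 / 1.602e-19
Step 3: Vt = 0.02914 V

0.02914


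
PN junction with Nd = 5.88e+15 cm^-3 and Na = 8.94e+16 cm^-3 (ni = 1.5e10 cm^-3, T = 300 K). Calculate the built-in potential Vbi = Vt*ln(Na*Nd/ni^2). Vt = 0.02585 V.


Step 1: Compute Na*Nd/ni^2 = 8.94e+16 * 5.88e+15 / (1.5e10)^2 = 2.3363e+12
Step 2: ln(2.3363e+12) = 28.4796
Step 3: Vbi = 0.02585 * 28.4796 = 0.736 V

0.736


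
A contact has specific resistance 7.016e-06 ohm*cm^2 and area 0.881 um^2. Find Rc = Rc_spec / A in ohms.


Step 1: Convert area to cm^2: 0.881 um^2 = 8.8100e-09 cm^2
Step 2: Rc = Rc_spec / A = 7.016e-06 / 8.8100e-09
Step 3: Rc = 7.96e+02 ohms

7.96e+02


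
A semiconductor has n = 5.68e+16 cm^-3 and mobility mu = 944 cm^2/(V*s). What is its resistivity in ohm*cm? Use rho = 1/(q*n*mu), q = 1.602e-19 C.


Step 1: sigma = q * n * mu = 1.602e-19 * 5.68e+16 * 944 = 8.58980e+00 S/cm
Step 2: rho = 1 / sigma = 1 / 8.58980e+00 = 0.1164 ohm*cm

0.1164


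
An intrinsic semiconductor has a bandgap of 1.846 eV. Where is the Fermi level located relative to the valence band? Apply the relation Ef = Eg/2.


Step 1: For an intrinsic semiconductor, the Fermi level sits at midgap.
Step 2: Ef = Eg / 2 = 1.846 / 2 = 0.923 eV

0.923


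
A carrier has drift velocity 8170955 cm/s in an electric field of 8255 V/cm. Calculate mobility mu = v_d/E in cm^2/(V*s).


Step 1: mu = v_d / E
Step 2: mu = 8170955 / 8255
Step 3: mu = 989.82 cm^2/(V*s)

989.82


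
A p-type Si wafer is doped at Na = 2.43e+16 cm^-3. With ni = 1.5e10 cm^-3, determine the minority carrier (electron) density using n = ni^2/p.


Step 1: Majority hole concentration p ≈ Na = 2.43e+16 cm^-3
Step 2: n = ni^2 / Na = (1.5e10)^2 / 2.43e+16
Step 3: n = 9.26e+03 cm^-3

9.26e+03


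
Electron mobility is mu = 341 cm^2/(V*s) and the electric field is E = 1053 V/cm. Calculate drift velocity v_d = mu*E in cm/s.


Step 1: v_d = mu * E
Step 2: v_d = 341 * 1053 = 359073
Step 3: v_d = 3.59e+05 cm/s

3.59e+05


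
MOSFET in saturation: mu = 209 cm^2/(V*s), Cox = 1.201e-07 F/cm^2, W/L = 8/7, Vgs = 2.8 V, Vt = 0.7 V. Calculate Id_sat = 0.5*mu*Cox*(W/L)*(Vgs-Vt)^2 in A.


Step 1: Overdrive voltage Vov = Vgs - Vt = 2.8 - 0.7 = 2.1 V
Step 2: W/L = 8/7 = 1.14286
Step 3: Id = 0.5 * 209 * 1.201e-07 * 1.14286 * 2.1^2
Step 4: Id = 6.33e-05 A

6.33e-05


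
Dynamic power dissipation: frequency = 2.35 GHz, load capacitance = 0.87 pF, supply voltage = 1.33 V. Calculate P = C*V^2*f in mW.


Step 1: V^2 = 1.33^2 = 1.7689 V^2
Step 2: P = C*V^2*f = 0.87e-12 F * 1.7689 * 2.35e9 Hz
Step 3: P = 3.61651605e-03 W
Step 4: P = 3.617 mW

3.617


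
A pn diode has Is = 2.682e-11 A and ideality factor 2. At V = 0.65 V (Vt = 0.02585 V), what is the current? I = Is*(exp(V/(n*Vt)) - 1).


Step 1: V/(n*Vt) = 0.65/(2*0.02585) = 12.5725
Step 2: exp(12.5725) = 2.8851e+05
Step 3: I = 2.682e-11 * (2.8851e+05 - 1) = 7.74e-06 A

7.74e-06


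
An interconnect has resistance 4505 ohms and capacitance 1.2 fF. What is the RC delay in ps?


Step 1: tau = R * C
Step 2: tau = 4505 * 1.2 fF = 4505 * 1.2e-15 F
Step 3: tau = 5.406e-12 s = 5.406 ps

5.406


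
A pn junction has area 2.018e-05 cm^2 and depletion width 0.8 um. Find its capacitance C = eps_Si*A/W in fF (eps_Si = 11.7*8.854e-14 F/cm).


Step 1: eps_Si = 11.7 * 8.854e-14 = 1.035918e-12 F/cm
Step 2: W in cm = 0.8 * 1e-4 = 8.00e-05 cm
Step 3: C = 1.035918e-12 * 2.018e-05 / 8.00e-05 = 2.613103e-13 F
Step 4: C = 261.31 fF

261.31


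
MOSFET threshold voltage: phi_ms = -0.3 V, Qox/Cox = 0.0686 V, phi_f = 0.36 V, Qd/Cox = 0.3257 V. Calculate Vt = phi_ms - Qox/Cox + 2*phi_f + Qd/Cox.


Step 1: Vt = phi_ms - Qox/Cox + 2*phi_f + Qd/Cox
Step 2: Vt = -0.3 - 0.0686 + 2*0.36 + 0.3257
Step 3: Vt = -0.3 - 0.0686 + 0.72 + 0.3257
Step 4: Vt = 0.6771 V

0.6771


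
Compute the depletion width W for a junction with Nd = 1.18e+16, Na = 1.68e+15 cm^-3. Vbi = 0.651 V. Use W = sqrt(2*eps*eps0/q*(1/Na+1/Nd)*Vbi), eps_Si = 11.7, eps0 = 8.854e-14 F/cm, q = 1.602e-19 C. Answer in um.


Step 1: 1/Na + 1/Nd = 1/1.68e+15 + 1/1.18e+16 = 6.79984e-16
Step 2: 2*eps*eps0/q = 2*11.7*8.854e-14/1.602e-19 = 1.293281e+07
Step 3: W^2 = 1.293281e+07 * 6.79984e-16 * 0.651 = 5.72496e-09
Step 4: W = sqrt(5.72496e-09) = 7.566e-05 cm = 0.7566 um

0.7566


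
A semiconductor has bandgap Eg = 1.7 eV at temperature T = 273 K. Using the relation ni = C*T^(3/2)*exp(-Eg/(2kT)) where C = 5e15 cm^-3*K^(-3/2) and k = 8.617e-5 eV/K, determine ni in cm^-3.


Step 1: Compute kT = 8.617e-5 * 273 = 0.02352441 eV
Step 2: Exponent = -Eg/(2kT) = -1.7/(2*0.02352441) = -36.13268
Step 3: T^(3/2) = 273^1.5 = 4510.70
Step 4: ni = 5e15 * 4510.70 * exp(-36.13268) = 4.58e+03 cm^-3

4.58e+03


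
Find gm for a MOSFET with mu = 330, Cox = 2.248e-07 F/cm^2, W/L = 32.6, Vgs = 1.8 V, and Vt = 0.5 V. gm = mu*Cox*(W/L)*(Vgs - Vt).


Step 1: Vov = Vgs - Vt = 1.8 - 0.5 = 1.3 V
Step 2: gm = mu * Cox * (W/L) * Vov
Step 3: gm = 330 * 2.248e-07 * 32.6 * 1.3 = 3.14e-03 S

3.14e-03


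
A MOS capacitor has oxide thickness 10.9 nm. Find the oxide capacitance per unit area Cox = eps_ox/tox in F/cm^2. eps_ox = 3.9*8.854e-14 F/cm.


Step 1: eps_ox = 3.9 * 8.854e-14 = 3.45306e-13 F/cm
Step 2: tox in cm = 10.9 nm * 1e-7 = 1.0900e-06 cm
Step 3: Cox = 3.45306e-13 / 1.0900e-06 = 3.17e-07 F/cm^2

3.17e-07


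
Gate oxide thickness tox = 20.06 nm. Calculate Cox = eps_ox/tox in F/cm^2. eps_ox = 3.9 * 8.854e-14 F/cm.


Step 1: eps_ox = 3.9 * 8.854e-14 = 3.45306e-13 F/cm
Step 2: tox in cm = 20.06 nm * 1e-7 = 2.0060e-06 cm
Step 3: Cox = 3.45306e-13 / 2.0060e-06 = 1.72e-07 F/cm^2

1.72e-07


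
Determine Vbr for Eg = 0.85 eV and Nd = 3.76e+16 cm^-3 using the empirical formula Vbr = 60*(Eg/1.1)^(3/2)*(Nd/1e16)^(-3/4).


Step 1: Eg/1.1 = 0.85/1.1 = 0.772727
Step 2: (Eg/1.1)^1.5 = 0.772727^1.5 = 0.679265
Step 3: (Nd/1e16)^(-0.75) = (3.76)^(-0.75) = 0.370347
Step 4: Vbr = 60 * 0.679265 * 0.370347 = 15.1 V

15.1


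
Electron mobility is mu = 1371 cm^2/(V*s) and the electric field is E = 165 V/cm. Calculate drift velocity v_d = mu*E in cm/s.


Step 1: v_d = mu * E
Step 2: v_d = 1371 * 165 = 226215
Step 3: v_d = 2.26e+05 cm/s

2.26e+05


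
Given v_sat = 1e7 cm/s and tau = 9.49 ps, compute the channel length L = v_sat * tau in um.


Step 1: tau in seconds = 9.49 ps * 1e-12 = 9.4900e-12 s
Step 2: L = v_sat * tau = 1e7 * 9.4900e-12 = 9.4900e-05 cm
Step 3: L in um = 9.4900e-05 * 1e4 = 0.949 um

0.949


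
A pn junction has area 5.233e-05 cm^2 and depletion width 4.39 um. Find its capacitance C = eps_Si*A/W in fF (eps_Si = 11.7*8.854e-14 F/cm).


Step 1: eps_Si = 11.7 * 8.854e-14 = 1.035918e-12 F/cm
Step 2: W in cm = 4.39 * 1e-4 = 4.39e-04 cm
Step 3: C = 1.035918e-12 * 5.233e-05 / 4.39e-04 = 1.234843e-13 F
Step 4: C = 123.48 fF

123.48


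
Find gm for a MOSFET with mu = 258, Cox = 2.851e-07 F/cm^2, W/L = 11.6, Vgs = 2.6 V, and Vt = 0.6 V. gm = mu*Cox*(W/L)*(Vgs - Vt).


Step 1: Vov = Vgs - Vt = 2.6 - 0.6 = 2.0 V
Step 2: gm = mu * Cox * (W/L) * Vov
Step 3: gm = 258 * 2.851e-07 * 11.6 * 2.0 = 1.71e-03 S

1.71e-03


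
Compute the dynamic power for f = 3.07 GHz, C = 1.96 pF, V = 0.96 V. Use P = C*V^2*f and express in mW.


Step 1: V^2 = 0.96^2 = 0.9216 V^2
Step 2: P = C*V^2*f = 1.96e-12 F * 0.9216 * 3.07e9 Hz
Step 3: P = 5.54545152e-03 W
Step 4: P = 5.545 mW

5.545


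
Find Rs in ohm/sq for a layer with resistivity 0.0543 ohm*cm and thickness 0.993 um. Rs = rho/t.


Step 1: Convert thickness to cm: t = 0.993 um = 9.9300e-05 cm
Step 2: Rs = rho / t = 0.0543 / 9.9300e-05
Step 3: Rs = 546.8 ohm/sq

546.8


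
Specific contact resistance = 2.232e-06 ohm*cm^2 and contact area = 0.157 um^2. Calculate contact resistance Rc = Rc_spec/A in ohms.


Step 1: Convert area to cm^2: 0.157 um^2 = 1.5700e-09 cm^2
Step 2: Rc = Rc_spec / A = 2.232e-06 / 1.5700e-09
Step 3: Rc = 1.42e+03 ohms

1.42e+03


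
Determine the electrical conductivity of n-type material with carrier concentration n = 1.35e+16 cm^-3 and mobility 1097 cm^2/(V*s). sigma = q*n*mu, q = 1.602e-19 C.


Step 1: sigma = q * n * mu
Step 2: sigma = 1.602e-19 * 1.35e+16 * 1097
Step 3: sigma = 2.372e+00 S/cm

2.372e+00


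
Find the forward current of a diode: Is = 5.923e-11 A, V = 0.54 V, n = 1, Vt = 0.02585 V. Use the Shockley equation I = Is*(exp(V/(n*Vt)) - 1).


Step 1: V/(n*Vt) = 0.54/(1*0.02585) = 20.8897
Step 2: exp(20.8897) = 1.1811e+09
Step 3: I = 5.923e-11 * (1.1811e+09 - 1) = 7.00e-02 A

7.00e-02


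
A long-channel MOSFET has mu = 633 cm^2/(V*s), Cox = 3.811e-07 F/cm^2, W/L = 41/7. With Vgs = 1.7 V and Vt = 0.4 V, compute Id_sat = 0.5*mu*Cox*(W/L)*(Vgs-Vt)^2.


Step 1: Overdrive voltage Vov = Vgs - Vt = 1.7 - 0.4 = 1.3 V
Step 2: W/L = 41/7 = 5.85714
Step 3: Id = 0.5 * 633 * 3.811e-07 * 5.85714 * 1.3^2
Step 4: Id = 1.19e-03 A

1.19e-03


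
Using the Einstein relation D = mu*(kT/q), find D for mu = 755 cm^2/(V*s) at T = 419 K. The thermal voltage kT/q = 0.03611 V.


Step 1: D = mu * (kT/q)
Step 2: D = 755 * 0.03611
Step 3: D = 27.26 cm^2/s

27.26


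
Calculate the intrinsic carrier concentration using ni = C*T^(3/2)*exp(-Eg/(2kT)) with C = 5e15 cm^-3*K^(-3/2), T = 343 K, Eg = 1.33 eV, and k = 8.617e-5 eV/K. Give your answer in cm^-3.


Step 1: Compute kT = 8.617e-5 * 343 = 0.02955631 eV
Step 2: Exponent = -Eg/(2kT) = -1.33/(2*0.02955631) = -22.49943
Step 3: T^(3/2) = 343^1.5 = 6352.45
Step 4: ni = 5e15 * 6352.45 * exp(-22.49943) = 5.38e+09 cm^-3

5.38e+09


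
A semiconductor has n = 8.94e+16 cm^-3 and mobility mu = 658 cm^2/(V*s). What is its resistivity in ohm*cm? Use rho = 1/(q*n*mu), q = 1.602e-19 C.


Step 1: sigma = q * n * mu = 1.602e-19 * 8.94e+16 * 658 = 9.42380e+00 S/cm
Step 2: rho = 1 / sigma = 1 / 9.42380e+00 = 0.1061 ohm*cm

0.1061


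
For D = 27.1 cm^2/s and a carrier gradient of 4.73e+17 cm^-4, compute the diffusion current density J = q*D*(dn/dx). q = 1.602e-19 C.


Step 1: J = q * D * (dn/dx)
Step 2: J = 1.602e-19 * 27.1 * 4.73e+17
Step 3: J = 2.05e+00 A/cm^2

2.05e+00


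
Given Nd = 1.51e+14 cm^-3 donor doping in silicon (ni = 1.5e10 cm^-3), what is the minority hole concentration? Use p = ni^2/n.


Step 1: Since Nd >> ni, n ≈ Nd = 1.51e+14 cm^-3
Step 2: p = ni^2 / n = (1.5e10)^2 / 1.51e+14
Step 3: p = 2.25e20 / 1.51e+14 = 1.49e+06 cm^-3

1.49e+06


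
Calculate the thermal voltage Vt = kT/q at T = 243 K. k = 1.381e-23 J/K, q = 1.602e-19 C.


Step 1: kT = 1.381e-23 * 243 = 3.35583e-21 J
Step 2: Vt = kT/q = 3.35583e-21 / 1.602e-19
Step 3: Vt = 0.02095 V

0.02095


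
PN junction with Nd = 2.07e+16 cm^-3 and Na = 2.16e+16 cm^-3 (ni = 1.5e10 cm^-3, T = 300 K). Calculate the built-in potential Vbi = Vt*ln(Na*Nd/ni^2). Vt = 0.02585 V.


Step 1: Compute Na*Nd/ni^2 = 2.16e+16 * 2.07e+16 / (1.5e10)^2 = 1.9872e+12
Step 2: ln(1.9872e+12) = 28.3177
Step 3: Vbi = 0.02585 * 28.3177 = 0.732 V

0.732


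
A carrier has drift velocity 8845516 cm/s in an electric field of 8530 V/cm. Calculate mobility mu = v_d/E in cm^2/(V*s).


Step 1: mu = v_d / E
Step 2: mu = 8845516 / 8530
Step 3: mu = 1036.99 cm^2/(V*s)

1036.99


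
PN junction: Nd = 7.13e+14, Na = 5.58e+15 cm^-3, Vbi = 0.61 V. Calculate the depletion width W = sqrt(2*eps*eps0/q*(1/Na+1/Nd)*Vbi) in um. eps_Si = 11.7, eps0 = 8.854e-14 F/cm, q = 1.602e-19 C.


Step 1: 1/Na + 1/Nd = 1/5.58e+15 + 1/7.13e+14 = 1.58174e-15
Step 2: 2*eps*eps0/q = 2*11.7*8.854e-14/1.602e-19 = 1.293281e+07
Step 3: W^2 = 1.293281e+07 * 1.58174e-15 * 0.61 = 1.24784e-08
Step 4: W = sqrt(1.24784e-08) = 1.117e-04 cm = 1.117 um

1.117


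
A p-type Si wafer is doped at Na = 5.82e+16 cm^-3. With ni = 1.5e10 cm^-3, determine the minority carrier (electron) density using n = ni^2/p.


Step 1: Majority hole concentration p ≈ Na = 5.82e+16 cm^-3
Step 2: n = ni^2 / Na = (1.5e10)^2 / 5.82e+16
Step 3: n = 3.87e+03 cm^-3

3.87e+03


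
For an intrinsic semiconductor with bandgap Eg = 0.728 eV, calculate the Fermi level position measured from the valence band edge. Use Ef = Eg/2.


Step 1: For an intrinsic semiconductor, the Fermi level sits at midgap.
Step 2: Ef = Eg / 2 = 0.728 / 2 = 0.364 eV

0.364


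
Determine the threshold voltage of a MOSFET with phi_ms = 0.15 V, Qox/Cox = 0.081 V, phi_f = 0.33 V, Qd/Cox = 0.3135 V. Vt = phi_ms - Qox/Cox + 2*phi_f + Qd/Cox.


Step 1: Vt = phi_ms - Qox/Cox + 2*phi_f + Qd/Cox
Step 2: Vt = 0.15 - 0.081 + 2*0.33 + 0.3135
Step 3: Vt = 0.15 - 0.081 + 0.66 + 0.3135
Step 4: Vt = 1.0425 V

1.0425


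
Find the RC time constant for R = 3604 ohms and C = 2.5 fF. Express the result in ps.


Step 1: tau = R * C
Step 2: tau = 3604 * 2.5 fF = 3604 * 2.5e-15 F
Step 3: tau = 9.01e-12 s = 9.01 ps

9.01


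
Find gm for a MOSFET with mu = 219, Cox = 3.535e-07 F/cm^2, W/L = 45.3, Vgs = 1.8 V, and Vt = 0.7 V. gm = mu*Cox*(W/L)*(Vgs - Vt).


Step 1: Vov = Vgs - Vt = 1.8 - 0.7 = 1.1 V
Step 2: gm = mu * Cox * (W/L) * Vov
Step 3: gm = 219 * 3.535e-07 * 45.3 * 1.1 = 3.86e-03 S

3.86e-03


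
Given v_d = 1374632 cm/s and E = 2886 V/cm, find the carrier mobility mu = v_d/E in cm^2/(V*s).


Step 1: mu = v_d / E
Step 2: mu = 1374632 / 2886
Step 3: mu = 476.31 cm^2/(V*s)

476.31


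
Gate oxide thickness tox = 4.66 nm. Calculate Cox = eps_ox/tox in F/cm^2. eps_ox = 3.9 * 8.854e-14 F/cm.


Step 1: eps_ox = 3.9 * 8.854e-14 = 3.45306e-13 F/cm
Step 2: tox in cm = 4.66 nm * 1e-7 = 4.6600e-07 cm
Step 3: Cox = 3.45306e-13 / 4.6600e-07 = 7.41e-07 F/cm^2

7.41e-07


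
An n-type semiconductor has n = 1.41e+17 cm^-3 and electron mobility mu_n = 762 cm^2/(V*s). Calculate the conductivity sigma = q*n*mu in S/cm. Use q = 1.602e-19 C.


Step 1: sigma = q * n * mu
Step 2: sigma = 1.602e-19 * 1.41e+17 * 762
Step 3: sigma = 1.721e+01 S/cm

1.721e+01


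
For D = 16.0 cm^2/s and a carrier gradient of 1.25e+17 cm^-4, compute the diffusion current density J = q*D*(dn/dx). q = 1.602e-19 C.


Step 1: J = q * D * (dn/dx)
Step 2: J = 1.602e-19 * 16.0 * 1.25e+17
Step 3: J = 3.20e-01 A/cm^2

3.20e-01


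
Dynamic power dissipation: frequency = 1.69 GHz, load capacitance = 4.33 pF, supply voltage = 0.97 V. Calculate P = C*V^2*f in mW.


Step 1: V^2 = 0.97^2 = 0.9409 V^2
Step 2: P = C*V^2*f = 4.33e-12 F * 0.9409 * 1.69e9 Hz
Step 3: P = 6.88522393e-03 W
Step 4: P = 6.885 mW

6.885


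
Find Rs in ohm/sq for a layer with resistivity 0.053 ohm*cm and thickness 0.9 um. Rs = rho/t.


Step 1: Convert thickness to cm: t = 0.9 um = 9.0000e-05 cm
Step 2: Rs = rho / t = 0.053 / 9.0000e-05
Step 3: Rs = 588.9 ohm/sq

588.9


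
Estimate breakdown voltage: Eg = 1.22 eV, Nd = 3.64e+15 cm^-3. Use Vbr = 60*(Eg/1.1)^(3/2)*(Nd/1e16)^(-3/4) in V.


Step 1: Eg/1.1 = 1.22/1.1 = 1.109091
Step 2: (Eg/1.1)^1.5 = 1.109091^1.5 = 1.168021
Step 3: (Nd/1e16)^(-0.75) = (0.364)^(-0.75) = 2.133900
Step 4: Vbr = 60 * 1.168021 * 2.133900 = 149.5 V

149.5


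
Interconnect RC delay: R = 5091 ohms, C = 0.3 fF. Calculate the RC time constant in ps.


Step 1: tau = R * C
Step 2: tau = 5091 * 0.3 fF = 5091 * 3.0e-16 F
Step 3: tau = 1.5273e-12 s = 1.5273 ps

1.5273


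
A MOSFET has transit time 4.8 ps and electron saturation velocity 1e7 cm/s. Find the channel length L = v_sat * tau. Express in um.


Step 1: tau in seconds = 4.8 ps * 1e-12 = 4.8000e-12 s
Step 2: L = v_sat * tau = 1e7 * 4.8000e-12 = 4.8000e-05 cm
Step 3: L in um = 4.8000e-05 * 1e4 = 0.48 um

0.48


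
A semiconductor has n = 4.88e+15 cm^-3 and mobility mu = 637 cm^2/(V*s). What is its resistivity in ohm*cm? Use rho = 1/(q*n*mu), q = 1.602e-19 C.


Step 1: sigma = q * n * mu = 1.602e-19 * 4.88e+15 * 637 = 4.97991e-01 S/cm
Step 2: rho = 1 / sigma = 1 / 4.97991e-01 = 2.008 ohm*cm

2.008


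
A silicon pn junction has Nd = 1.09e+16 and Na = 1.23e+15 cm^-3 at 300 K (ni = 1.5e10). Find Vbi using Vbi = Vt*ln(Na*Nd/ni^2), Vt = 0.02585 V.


Step 1: Compute Na*Nd/ni^2 = 1.23e+15 * 1.09e+16 / (1.5e10)^2 = 5.9587e+10
Step 2: ln(5.9587e+10) = 24.8107
Step 3: Vbi = 0.02585 * 24.8107 = 0.641 V

0.641


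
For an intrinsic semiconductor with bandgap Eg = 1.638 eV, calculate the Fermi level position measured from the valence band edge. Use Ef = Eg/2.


Step 1: For an intrinsic semiconductor, the Fermi level sits at midgap.
Step 2: Ef = Eg / 2 = 1.638 / 2 = 0.819 eV

0.819


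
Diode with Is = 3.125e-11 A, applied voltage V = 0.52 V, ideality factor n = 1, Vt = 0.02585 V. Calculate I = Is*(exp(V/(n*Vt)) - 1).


Step 1: V/(n*Vt) = 0.52/(1*0.02585) = 20.1161
Step 2: exp(20.1161) = 5.4489e+08
Step 3: I = 3.125e-11 * (5.4489e+08 - 1) = 1.70e-02 A

1.70e-02


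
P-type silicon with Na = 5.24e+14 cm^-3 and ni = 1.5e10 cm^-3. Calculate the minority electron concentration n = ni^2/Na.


Step 1: Majority hole concentration p ≈ Na = 5.24e+14 cm^-3
Step 2: n = ni^2 / Na = (1.5e10)^2 / 5.24e+14
Step 3: n = 4.29e+05 cm^-3

4.29e+05


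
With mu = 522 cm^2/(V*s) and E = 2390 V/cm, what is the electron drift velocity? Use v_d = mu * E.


Step 1: v_d = mu * E
Step 2: v_d = 522 * 2390 = 1247580
Step 3: v_d = 1.25e+06 cm/s

1.25e+06


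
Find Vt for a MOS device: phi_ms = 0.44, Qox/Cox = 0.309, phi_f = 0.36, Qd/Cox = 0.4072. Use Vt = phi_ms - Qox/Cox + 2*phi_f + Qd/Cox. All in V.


Step 1: Vt = phi_ms - Qox/Cox + 2*phi_f + Qd/Cox
Step 2: Vt = 0.44 - 0.309 + 2*0.36 + 0.4072
Step 3: Vt = 0.44 - 0.309 + 0.72 + 0.4072
Step 4: Vt = 1.2582 V

1.2582


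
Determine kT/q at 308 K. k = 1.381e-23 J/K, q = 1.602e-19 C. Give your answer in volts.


Step 1: kT = 1.381e-23 * 308 = 4.25348e-21 J
Step 2: Vt = kT/q = 4.25348e-21 / 1.602e-19
Step 3: Vt = 0.02655 V

0.02655


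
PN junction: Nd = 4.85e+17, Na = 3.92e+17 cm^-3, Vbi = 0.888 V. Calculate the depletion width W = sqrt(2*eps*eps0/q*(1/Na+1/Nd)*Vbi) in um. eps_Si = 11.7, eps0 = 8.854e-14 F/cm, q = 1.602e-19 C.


Step 1: 1/Na + 1/Nd = 1/3.92e+17 + 1/4.85e+17 = 4.61288e-18
Step 2: 2*eps*eps0/q = 2*11.7*8.854e-14/1.602e-19 = 1.293281e+07
Step 3: W^2 = 1.293281e+07 * 4.61288e-18 * 0.888 = 5.29759e-11
Step 4: W = sqrt(5.29759e-11) = 7.278e-06 cm = 0.07278 um

0.07278


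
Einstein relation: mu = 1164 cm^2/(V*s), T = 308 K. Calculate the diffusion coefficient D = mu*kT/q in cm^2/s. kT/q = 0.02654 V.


Step 1: D = mu * (kT/q)
Step 2: D = 1164 * 0.02654
Step 3: D = 30.89 cm^2/s

30.89


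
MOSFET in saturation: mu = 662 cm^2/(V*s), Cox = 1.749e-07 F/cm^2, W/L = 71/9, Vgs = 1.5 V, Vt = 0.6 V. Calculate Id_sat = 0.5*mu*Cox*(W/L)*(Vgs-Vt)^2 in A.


Step 1: Overdrive voltage Vov = Vgs - Vt = 1.5 - 0.6 = 0.9 V
Step 2: W/L = 71/9 = 7.88889
Step 3: Id = 0.5 * 662 * 1.749e-07 * 7.88889 * 0.9^2
Step 4: Id = 3.70e-04 A

3.70e-04


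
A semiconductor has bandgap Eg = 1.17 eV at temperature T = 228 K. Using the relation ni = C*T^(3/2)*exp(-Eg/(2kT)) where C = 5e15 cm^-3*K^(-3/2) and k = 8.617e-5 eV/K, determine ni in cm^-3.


Step 1: Compute kT = 8.617e-5 * 228 = 0.01964676 eV
Step 2: Exponent = -Eg/(2kT) = -1.17/(2*0.01964676) = -29.77590
Step 3: T^(3/2) = 228^1.5 = 3442.72
Step 4: ni = 5e15 * 3442.72 * exp(-29.77590) = 2.02e+06 cm^-3

2.02e+06


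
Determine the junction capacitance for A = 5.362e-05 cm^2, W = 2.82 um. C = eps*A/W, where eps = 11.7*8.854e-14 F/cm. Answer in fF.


Step 1: eps_Si = 11.7 * 8.854e-14 = 1.035918e-12 F/cm
Step 2: W in cm = 2.82 * 1e-4 = 2.82e-04 cm
Step 3: C = 1.035918e-12 * 5.362e-05 / 2.82e-04 = 1.969714e-13 F
Step 4: C = 196.97 fF

196.97


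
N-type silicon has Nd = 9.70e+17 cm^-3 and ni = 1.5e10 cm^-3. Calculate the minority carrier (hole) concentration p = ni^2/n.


Step 1: Since Nd >> ni, n ≈ Nd = 9.70e+17 cm^-3
Step 2: p = ni^2 / n = (1.5e10)^2 / 9.70e+17
Step 3: p = 2.25e20 / 9.70e+17 = 2.32e+02 cm^-3

2.32e+02


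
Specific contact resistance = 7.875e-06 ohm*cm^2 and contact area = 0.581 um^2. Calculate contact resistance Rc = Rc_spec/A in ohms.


Step 1: Convert area to cm^2: 0.581 um^2 = 5.8100e-09 cm^2
Step 2: Rc = Rc_spec / A = 7.875e-06 / 5.8100e-09
Step 3: Rc = 1.36e+03 ohms

1.36e+03


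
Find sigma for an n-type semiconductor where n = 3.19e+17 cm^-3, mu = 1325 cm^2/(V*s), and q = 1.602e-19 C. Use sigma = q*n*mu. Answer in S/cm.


Step 1: sigma = q * n * mu
Step 2: sigma = 1.602e-19 * 3.19e+17 * 1325
Step 3: sigma = 6.771e+01 S/cm

6.771e+01


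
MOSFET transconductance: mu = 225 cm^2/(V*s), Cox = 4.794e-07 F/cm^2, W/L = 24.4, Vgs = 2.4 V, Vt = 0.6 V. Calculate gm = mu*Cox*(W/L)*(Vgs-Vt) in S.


Step 1: Vov = Vgs - Vt = 2.4 - 0.6 = 1.8 V
Step 2: gm = mu * Cox * (W/L) * Vov
Step 3: gm = 225 * 4.794e-07 * 24.4 * 1.8 = 4.74e-03 S

4.74e-03


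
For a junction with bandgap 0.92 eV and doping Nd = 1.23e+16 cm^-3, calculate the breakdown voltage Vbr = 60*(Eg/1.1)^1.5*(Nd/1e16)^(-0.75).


Step 1: Eg/1.1 = 0.92/1.1 = 0.836364
Step 2: (Eg/1.1)^1.5 = 0.836364^1.5 = 0.764879
Step 3: (Nd/1e16)^(-0.75) = (1.23)^(-0.75) = 0.856192
Step 4: Vbr = 60 * 0.764879 * 0.856192 = 39.3 V

39.3


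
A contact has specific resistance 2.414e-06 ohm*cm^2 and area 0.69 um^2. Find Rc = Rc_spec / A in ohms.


Step 1: Convert area to cm^2: 0.69 um^2 = 6.9000e-09 cm^2
Step 2: Rc = Rc_spec / A = 2.414e-06 / 6.9000e-09
Step 3: Rc = 3.50e+02 ohms

3.50e+02


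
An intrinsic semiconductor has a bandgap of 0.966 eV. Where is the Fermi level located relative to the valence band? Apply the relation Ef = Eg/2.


Step 1: For an intrinsic semiconductor, the Fermi level sits at midgap.
Step 2: Ef = Eg / 2 = 0.966 / 2 = 0.483 eV

0.483


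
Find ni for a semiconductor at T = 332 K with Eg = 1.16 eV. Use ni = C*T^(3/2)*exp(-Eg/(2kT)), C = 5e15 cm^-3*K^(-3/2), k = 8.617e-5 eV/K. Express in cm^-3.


Step 1: Compute kT = 8.617e-5 * 332 = 0.02860844 eV
Step 2: Exponent = -Eg/(2kT) = -1.16/(2*0.02860844) = -20.27374
Step 3: T^(3/2) = 332^1.5 = 6049.33
Step 4: ni = 5e15 * 6049.33 * exp(-20.27374) = 4.74e+10 cm^-3

4.74e+10


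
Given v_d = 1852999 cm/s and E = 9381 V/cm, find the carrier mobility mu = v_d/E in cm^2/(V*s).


Step 1: mu = v_d / E
Step 2: mu = 1852999 / 9381
Step 3: mu = 197.53 cm^2/(V*s)

197.53


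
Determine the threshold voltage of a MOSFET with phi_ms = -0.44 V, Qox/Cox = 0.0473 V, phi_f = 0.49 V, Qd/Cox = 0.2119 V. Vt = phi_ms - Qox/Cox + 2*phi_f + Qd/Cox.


Step 1: Vt = phi_ms - Qox/Cox + 2*phi_f + Qd/Cox
Step 2: Vt = -0.44 - 0.0473 + 2*0.49 + 0.2119
Step 3: Vt = -0.44 - 0.0473 + 0.98 + 0.2119
Step 4: Vt = 0.7046 V

0.7046


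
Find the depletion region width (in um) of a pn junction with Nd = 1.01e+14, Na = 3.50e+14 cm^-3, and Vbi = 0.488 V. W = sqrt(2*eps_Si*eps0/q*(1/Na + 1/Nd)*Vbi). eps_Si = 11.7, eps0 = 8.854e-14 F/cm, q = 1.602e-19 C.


Step 1: 1/Na + 1/Nd = 1/3.50e+14 + 1/1.01e+14 = 1.27581e-14
Step 2: 2*eps*eps0/q = 2*11.7*8.854e-14/1.602e-19 = 1.293281e+07
Step 3: W^2 = 1.293281e+07 * 1.27581e-14 * 0.488 = 8.05191e-08
Step 4: W = sqrt(8.05191e-08) = 2.838e-04 cm = 2.838 um

2.838
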